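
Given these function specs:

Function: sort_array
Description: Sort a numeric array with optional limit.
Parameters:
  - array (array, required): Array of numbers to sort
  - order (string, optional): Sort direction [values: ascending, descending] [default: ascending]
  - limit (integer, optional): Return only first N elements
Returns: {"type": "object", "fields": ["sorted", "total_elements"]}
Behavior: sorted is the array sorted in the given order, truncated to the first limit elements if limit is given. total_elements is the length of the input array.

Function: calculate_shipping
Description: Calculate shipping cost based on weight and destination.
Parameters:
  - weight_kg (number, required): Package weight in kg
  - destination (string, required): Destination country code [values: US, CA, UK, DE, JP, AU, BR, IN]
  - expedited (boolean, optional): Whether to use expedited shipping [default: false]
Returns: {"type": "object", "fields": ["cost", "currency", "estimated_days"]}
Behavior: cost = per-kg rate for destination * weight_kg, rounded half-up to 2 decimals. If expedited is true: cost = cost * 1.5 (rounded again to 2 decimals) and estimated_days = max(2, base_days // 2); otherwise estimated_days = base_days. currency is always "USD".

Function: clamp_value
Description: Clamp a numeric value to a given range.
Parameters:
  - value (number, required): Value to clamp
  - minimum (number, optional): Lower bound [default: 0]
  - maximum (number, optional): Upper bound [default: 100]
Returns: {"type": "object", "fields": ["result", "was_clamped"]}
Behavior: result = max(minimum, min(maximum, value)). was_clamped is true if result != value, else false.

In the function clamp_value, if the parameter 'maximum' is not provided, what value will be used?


The clamp_value spec declares:
  - maximum (number, optional): Upper bound [default: 100]
Default:
100


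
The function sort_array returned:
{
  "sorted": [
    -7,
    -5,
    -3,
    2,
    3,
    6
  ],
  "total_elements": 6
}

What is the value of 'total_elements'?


6


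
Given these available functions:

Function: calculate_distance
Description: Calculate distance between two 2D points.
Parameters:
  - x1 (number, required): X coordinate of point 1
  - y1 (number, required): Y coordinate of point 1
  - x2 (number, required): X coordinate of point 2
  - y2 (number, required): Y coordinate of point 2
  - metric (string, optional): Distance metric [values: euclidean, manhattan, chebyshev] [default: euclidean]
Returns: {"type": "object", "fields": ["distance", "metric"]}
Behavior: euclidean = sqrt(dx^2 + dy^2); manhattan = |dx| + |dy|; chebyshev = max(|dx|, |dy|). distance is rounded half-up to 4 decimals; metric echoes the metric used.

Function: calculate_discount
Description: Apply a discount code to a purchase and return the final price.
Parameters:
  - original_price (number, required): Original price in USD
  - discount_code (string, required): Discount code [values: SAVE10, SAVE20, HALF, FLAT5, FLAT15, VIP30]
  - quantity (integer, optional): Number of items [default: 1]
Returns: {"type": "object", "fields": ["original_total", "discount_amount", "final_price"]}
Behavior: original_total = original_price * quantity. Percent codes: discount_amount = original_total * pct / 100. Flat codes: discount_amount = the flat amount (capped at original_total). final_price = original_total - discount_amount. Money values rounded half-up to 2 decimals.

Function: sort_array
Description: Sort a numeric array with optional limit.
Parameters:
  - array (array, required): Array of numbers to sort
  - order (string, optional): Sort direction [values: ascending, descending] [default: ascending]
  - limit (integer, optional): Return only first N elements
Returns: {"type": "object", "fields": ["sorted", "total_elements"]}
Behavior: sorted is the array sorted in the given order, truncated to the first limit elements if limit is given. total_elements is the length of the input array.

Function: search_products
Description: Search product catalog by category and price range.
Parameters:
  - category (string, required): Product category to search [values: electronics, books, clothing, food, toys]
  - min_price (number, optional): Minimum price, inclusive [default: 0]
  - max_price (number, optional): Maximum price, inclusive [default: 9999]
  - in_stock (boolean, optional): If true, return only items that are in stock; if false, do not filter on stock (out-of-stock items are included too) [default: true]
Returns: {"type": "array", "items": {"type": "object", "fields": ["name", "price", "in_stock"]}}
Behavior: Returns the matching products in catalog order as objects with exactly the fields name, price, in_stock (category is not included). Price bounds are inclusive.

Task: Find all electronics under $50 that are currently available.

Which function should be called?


The task needs a function whose description is: Search product catalog by category and price range.
search_products


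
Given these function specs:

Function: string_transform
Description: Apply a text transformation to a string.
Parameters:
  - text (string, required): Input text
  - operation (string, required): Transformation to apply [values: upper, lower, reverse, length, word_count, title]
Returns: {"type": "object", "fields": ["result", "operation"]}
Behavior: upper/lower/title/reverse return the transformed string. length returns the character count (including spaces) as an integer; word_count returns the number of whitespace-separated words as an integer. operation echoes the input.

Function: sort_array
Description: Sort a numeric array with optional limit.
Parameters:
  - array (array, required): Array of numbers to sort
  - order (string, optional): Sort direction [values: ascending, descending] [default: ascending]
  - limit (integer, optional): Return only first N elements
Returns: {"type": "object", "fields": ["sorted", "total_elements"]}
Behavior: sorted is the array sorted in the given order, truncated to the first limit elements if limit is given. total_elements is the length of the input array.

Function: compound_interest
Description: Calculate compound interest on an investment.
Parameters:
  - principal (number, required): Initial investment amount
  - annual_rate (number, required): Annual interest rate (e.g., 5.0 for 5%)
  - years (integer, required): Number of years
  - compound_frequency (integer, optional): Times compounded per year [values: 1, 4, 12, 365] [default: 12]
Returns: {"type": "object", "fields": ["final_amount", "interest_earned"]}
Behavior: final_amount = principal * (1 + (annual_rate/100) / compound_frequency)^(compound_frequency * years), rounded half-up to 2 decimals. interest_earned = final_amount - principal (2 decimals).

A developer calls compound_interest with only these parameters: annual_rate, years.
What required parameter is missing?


Required parameters: principal, annual_rate, years
Provided: annual_rate, years
Missing: principal
principal


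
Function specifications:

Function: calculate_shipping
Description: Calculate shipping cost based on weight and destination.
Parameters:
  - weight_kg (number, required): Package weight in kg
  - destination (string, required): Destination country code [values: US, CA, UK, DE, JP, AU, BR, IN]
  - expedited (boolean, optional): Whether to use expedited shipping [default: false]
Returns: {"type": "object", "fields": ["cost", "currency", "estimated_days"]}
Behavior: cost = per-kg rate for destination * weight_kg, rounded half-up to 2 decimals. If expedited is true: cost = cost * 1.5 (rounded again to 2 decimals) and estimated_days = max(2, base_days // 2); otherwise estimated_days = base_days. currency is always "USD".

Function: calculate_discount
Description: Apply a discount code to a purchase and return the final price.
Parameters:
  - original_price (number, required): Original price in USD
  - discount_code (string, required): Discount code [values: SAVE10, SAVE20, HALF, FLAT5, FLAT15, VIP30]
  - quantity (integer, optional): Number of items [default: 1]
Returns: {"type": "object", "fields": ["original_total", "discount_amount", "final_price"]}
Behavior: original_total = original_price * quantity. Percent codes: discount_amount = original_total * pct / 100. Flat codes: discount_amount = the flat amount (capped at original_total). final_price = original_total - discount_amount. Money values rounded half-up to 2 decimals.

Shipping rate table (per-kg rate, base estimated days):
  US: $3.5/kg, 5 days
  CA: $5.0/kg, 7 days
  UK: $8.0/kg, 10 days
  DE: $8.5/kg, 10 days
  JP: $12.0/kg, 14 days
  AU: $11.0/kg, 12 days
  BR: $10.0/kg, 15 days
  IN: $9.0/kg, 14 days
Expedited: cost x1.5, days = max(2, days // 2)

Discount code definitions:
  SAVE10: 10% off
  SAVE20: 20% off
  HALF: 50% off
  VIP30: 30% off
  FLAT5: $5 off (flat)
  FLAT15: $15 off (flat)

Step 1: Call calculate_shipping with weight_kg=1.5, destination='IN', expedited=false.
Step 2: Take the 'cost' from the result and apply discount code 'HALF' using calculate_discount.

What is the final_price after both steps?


Step 1: calculate_shipping(weight_kg=1.5, destination=IN, expedited=false)
  Rate for IN: $9.0/kg, base 14 days
  cost = 9.0 * 1.5 = 13.5 -> 13.50
  expedited not set/false: estimated_days = 14
  -> cost = 13.50 USD
Step 2: calculate_discount(original_price=13.5, discount_code=HALF, quantity=1)
  original_total = 13.5 * 1 = 13.50
  HALF = 50% off: discount_amount = 13.50 * 50/100 = 6.75 -> 6.75
  final_price = 13.50 - 6.75 = 6.75
  -> final_price = 6.75
$6.75


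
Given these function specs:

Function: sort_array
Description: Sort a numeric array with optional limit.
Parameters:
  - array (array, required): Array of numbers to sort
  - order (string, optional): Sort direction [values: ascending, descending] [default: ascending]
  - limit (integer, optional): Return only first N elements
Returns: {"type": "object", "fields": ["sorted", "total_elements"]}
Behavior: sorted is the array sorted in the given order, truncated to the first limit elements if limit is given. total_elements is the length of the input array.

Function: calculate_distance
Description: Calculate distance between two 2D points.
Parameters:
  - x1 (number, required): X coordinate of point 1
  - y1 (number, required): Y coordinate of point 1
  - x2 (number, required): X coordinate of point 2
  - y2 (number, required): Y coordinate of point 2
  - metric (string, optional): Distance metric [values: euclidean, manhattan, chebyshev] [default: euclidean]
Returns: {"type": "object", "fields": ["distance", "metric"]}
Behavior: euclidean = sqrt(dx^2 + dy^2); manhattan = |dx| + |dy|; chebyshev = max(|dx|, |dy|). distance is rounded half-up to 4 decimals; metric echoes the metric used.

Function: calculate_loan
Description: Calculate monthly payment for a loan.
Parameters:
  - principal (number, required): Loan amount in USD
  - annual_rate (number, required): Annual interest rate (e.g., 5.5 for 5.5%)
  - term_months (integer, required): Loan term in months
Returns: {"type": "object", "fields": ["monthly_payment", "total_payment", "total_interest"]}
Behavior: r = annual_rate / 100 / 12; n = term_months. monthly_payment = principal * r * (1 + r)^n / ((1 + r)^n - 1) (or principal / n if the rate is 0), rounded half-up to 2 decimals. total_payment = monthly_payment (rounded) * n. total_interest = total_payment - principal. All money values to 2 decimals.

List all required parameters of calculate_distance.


Parameters of calculate_distance and their required/optional flag:
  x1: required
  y1: required
  x2: required
  y2: required
  metric: optional
x1, x2, y1, y2


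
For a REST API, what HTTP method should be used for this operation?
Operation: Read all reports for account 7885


GET = read, POST = create, PUT = update/replace, DELETE = remove
This operation is a read.
GET


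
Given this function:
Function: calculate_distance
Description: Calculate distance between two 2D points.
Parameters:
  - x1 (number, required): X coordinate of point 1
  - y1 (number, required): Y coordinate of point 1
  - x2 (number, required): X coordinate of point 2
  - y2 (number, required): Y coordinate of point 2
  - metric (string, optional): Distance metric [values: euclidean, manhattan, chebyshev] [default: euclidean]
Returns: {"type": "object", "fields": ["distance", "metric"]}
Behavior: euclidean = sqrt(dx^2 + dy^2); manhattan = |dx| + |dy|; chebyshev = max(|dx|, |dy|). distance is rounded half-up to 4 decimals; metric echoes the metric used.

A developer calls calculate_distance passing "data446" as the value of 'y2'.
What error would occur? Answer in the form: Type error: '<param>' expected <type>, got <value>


Spec: 'y2' is declared as number; "data446" is a string.
Type error: 'y2' expected number, got "data446"


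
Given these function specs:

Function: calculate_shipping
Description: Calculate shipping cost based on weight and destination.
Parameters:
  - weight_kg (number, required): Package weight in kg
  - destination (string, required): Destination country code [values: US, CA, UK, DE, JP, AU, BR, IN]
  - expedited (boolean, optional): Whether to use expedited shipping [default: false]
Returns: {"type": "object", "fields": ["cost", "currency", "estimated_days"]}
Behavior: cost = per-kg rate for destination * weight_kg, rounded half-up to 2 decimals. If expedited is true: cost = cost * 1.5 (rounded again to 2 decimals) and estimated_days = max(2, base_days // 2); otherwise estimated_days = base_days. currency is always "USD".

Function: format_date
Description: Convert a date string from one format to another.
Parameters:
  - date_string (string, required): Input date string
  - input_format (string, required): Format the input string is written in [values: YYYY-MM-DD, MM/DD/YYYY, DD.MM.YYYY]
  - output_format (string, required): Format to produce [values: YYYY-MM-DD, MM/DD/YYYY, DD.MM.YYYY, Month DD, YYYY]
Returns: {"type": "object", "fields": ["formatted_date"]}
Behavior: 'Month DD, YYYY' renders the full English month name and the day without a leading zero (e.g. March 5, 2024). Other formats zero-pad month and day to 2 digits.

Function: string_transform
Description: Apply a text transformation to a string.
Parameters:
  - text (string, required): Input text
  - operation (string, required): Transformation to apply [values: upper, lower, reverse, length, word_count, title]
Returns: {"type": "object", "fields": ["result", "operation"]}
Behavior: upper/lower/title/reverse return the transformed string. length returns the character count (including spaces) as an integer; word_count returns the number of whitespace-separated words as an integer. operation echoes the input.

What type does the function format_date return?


The format_date spec declares Returns: {"type": "object", "fields": ["formatted_date"]}
Type:
object


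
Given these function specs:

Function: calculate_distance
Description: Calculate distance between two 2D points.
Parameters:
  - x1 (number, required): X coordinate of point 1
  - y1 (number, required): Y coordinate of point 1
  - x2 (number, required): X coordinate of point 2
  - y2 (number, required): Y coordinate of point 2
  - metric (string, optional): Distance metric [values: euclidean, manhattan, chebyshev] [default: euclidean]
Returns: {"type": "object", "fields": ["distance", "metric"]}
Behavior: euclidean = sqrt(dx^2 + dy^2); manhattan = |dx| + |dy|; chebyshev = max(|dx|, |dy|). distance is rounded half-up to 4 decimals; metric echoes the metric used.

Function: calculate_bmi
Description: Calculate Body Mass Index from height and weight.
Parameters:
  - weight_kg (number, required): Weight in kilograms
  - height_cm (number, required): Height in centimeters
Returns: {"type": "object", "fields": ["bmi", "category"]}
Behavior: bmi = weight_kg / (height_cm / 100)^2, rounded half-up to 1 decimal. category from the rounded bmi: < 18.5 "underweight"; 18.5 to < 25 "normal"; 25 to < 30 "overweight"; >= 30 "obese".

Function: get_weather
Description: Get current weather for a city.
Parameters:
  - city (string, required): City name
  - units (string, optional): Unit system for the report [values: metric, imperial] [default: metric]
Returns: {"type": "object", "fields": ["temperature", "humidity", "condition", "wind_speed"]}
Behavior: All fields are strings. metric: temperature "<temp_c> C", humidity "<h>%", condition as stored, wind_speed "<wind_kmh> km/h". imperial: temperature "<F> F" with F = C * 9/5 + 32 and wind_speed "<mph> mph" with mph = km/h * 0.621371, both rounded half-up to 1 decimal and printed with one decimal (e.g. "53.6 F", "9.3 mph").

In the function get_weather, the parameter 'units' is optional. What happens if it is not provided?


The get_weather spec declares:
  - units (string, optional): Unit system for the report [values: metric, imperial] [default: metric]
It defaults to metric


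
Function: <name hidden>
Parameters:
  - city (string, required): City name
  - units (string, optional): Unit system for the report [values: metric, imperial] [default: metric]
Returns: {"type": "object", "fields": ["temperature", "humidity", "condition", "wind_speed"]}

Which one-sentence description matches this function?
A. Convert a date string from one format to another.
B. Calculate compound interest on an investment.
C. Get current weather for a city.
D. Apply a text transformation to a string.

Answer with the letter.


Parameters city, units and return ["temperature", "humidity", "condition", "wind_speed"] fit: Get current weather for a city.
C


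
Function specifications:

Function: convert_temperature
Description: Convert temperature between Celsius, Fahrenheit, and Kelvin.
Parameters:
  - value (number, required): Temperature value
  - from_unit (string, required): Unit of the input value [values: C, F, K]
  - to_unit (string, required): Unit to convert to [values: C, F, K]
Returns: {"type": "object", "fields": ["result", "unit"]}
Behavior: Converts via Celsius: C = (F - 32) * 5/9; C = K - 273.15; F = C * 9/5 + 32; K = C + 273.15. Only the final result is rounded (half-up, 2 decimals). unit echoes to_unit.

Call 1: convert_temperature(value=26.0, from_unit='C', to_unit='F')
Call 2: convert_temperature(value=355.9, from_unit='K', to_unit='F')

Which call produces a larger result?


Call 1:
  Input already in C: 26
  To F: 26 * 9/5 + 32 = 78.8
  Round to 2 decimals: 78.8
  -> 78.8 F
Call 2:
  To C: 355.9 - 273.15 = 82.75
  To F: 82.75 * 9/5 + 32 = 180.95
  Round to 2 decimals: 180.95
  -> 180.95 F
Call 2 (180.95 F)


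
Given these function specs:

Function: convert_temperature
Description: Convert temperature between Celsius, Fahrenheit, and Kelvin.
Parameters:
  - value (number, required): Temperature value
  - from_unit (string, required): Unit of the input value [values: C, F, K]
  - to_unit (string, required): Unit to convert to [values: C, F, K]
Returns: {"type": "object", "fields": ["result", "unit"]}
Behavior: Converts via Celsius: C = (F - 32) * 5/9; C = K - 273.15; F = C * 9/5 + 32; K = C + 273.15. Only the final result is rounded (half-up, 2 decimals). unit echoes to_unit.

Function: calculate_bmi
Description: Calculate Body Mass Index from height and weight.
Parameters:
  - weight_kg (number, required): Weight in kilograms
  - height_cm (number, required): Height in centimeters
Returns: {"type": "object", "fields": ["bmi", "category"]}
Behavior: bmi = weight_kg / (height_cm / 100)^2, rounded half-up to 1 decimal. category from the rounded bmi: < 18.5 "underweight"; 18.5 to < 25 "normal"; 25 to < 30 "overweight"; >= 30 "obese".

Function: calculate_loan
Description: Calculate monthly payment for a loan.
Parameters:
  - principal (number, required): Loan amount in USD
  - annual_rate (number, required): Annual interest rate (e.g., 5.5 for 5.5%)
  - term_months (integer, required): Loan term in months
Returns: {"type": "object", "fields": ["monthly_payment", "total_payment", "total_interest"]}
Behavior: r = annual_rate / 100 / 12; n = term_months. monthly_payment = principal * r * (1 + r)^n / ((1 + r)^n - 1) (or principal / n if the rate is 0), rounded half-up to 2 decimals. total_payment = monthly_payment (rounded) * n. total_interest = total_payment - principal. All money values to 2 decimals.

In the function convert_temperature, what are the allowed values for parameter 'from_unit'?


The convert_temperature spec declares:
  - from_unit (string, required): Unit of the input value [values: C, F, K]
Allowed values:
C, F, K


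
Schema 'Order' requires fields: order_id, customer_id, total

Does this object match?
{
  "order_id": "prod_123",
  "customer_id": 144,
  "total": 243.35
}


Checking required fields... All present.
Valid - all required fields present


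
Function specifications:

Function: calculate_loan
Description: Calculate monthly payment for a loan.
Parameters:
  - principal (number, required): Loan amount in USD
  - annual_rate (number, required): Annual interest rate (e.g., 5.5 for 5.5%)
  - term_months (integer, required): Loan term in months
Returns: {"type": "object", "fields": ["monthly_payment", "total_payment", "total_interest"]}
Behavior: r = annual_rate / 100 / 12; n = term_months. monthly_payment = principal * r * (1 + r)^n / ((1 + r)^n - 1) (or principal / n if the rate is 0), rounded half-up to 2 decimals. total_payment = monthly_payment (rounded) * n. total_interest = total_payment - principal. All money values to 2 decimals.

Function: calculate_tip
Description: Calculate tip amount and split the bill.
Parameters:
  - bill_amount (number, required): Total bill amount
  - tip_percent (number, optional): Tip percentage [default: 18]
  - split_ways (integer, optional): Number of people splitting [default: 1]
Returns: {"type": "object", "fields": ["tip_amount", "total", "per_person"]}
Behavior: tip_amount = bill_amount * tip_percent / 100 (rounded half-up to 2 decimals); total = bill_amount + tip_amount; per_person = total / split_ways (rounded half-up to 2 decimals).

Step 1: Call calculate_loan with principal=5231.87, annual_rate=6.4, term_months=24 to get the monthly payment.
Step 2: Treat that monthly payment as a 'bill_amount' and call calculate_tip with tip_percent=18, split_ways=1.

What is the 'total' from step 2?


Step 1: calculate_loan(principal=5231.87, annual_rate=6.4, term_months=24)
  r = 6.4 / 100 / 12 = 0.005333333333 (keep full precision)
  (1 + r)^24 = 1.1361665
  monthly_payment = 5231.87 * 0.005333333333 * 1.1361665 / (1.1361665 - 1) = 232.823804 -> 232.82
  total_payment = 232.82 * 24 = 5587.68
  total_interest = 5587.68 - 5231.87 = 355.81
  -> monthly_payment = 232.82
Step 2: calculate_tip(bill_amount=232.82, tip_percent=18, split_ways=1)
  tip_amount = 232.82 * 18/100 = 41.9076 -> 41.91
  total = 232.82 + 41.91 = 274.73
  per_person = 274.73 / 1 = 274.73 -> 274.73
  -> total = 274.73
$274.73


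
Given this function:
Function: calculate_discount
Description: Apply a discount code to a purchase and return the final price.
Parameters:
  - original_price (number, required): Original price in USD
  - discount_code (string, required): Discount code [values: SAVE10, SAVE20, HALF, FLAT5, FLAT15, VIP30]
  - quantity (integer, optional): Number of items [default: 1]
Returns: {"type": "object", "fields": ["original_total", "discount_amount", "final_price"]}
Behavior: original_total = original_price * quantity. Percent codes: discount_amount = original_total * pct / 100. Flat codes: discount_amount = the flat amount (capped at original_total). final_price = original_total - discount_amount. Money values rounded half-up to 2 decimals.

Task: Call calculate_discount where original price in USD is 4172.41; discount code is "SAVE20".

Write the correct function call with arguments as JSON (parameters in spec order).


Mapping each described value to its parameter name:
  'Original price in USD' -> original_price = 4172.41
  'Discount code' -> discount_code = "SAVE20"
calculate_discount({"original_price": 4172.41, "discount_code": "SAVE20"})


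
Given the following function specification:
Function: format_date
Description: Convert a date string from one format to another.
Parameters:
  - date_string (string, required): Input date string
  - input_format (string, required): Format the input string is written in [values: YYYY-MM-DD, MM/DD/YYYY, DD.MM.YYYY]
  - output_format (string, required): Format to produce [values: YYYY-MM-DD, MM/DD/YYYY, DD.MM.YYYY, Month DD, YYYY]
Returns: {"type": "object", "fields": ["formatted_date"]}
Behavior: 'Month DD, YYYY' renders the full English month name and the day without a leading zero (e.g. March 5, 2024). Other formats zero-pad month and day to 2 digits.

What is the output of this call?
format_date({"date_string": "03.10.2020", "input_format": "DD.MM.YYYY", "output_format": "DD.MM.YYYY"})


Parse '03.10.2020' as DD.MM.YYYY: year=2020, month=10, day=3
Render as DD.MM.YYYY: 03.10.2020
Output:
{"formatted_date": "03.10.2020"}


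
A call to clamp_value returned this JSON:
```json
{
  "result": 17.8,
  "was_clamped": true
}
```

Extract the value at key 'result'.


17.8


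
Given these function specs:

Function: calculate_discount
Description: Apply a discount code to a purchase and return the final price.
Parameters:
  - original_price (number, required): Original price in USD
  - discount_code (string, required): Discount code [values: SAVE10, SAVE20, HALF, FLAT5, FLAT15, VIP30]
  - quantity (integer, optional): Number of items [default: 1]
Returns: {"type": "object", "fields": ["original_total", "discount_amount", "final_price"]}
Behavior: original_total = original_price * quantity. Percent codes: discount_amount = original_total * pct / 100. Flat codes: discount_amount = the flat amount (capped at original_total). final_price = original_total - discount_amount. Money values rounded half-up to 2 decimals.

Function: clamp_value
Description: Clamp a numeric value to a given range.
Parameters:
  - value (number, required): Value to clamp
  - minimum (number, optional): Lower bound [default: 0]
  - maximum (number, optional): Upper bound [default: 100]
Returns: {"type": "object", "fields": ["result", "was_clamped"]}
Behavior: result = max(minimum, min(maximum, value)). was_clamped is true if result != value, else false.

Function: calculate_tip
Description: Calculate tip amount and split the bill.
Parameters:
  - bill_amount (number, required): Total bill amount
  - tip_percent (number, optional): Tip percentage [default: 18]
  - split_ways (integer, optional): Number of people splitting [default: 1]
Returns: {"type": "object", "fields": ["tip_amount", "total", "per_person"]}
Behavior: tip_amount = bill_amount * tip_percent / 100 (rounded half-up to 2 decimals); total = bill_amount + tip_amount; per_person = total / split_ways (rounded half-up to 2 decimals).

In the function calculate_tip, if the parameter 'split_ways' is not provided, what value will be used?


The calculate_tip spec declares:
  - split_ways (integer, optional): Number of people splitting [default: 1]
Default:
1


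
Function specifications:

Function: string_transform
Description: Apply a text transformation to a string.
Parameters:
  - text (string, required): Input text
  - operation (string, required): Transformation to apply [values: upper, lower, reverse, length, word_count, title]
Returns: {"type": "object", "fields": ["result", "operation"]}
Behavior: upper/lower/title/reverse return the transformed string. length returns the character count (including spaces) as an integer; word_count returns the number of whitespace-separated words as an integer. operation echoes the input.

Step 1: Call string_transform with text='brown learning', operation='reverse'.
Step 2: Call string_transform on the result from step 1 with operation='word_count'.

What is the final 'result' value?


Step 1: string_transform(text='brown learning', operation='reverse')
  -> result = 'gninrael nworb'
Step 2: string_transform(text='gninrael nworb', operation='word_count')
  words: gninrael, nworb -> 2
  -> result = 2
2


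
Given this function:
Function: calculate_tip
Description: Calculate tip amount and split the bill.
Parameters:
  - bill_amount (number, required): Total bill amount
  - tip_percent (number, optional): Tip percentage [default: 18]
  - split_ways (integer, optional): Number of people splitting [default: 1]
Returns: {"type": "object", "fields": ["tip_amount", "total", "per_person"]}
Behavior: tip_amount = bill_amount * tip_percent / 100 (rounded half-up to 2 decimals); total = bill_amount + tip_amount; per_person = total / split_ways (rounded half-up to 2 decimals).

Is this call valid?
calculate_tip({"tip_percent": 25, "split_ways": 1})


Checking required parameters...
Missing required parameter: bill_amount
Invalid - missing required parameter 'bill_amount'


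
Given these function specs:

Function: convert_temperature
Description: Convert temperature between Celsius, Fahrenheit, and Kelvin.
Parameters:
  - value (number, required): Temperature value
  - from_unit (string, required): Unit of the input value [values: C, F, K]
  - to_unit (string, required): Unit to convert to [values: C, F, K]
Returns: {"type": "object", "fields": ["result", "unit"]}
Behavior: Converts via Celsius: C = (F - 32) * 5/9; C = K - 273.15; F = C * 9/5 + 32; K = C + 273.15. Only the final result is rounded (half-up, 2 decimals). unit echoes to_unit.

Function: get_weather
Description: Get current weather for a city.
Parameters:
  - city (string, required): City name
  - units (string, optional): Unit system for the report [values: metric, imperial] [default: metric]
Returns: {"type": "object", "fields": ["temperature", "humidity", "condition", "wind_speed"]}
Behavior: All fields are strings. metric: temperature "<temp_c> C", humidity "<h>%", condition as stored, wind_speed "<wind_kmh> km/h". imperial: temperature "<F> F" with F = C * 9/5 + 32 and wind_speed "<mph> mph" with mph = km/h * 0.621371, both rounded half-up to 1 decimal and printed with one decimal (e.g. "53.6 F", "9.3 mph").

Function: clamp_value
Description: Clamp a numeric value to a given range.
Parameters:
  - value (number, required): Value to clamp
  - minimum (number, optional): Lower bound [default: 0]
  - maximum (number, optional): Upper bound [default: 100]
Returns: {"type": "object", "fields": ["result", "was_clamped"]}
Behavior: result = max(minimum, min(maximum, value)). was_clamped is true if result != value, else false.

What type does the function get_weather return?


The get_weather spec declares Returns: {"type": "object", "fields": ["temperature", "humidity", "condition", "wind_speed"]}
Type:
object


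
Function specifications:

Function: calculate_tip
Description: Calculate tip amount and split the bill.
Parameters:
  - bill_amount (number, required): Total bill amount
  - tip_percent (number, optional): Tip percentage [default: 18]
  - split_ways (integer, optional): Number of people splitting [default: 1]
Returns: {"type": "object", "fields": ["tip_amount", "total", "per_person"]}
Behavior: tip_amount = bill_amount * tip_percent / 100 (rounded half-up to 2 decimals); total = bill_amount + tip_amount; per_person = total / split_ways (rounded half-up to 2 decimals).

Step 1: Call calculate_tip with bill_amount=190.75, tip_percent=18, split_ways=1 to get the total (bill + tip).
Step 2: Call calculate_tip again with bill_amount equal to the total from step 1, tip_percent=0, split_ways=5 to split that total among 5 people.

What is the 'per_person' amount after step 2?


Step 1: calculate_tip(bill_amount=190.75, tip_percent=18, split_ways=1)
  tip_amount = 190.75 * 18/100 = 34.335 -> 34.34
  total = 190.75 + 34.34 = 225.09
  per_person = 225.09 / 1 = 225.09 -> 225.09
  -> total = 225.09
Step 2: calculate_tip(bill_amount=225.09, tip_percent=0, split_ways=5)
  tip_amount = 225.09 * 0/100 = 0 -> 0.00
  total = 225.09 + 0.00 = 225.09
  per_person = 225.09 / 5 = 45.018 -> 45.02
  -> per_person = 45.02
$45.02


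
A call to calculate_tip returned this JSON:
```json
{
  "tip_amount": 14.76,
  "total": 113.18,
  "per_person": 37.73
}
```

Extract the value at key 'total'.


113.18


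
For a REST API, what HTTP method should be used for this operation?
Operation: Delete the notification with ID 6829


GET = read, POST = create, PUT = update/replace, DELETE = remove
This operation is a removal.
DELETE


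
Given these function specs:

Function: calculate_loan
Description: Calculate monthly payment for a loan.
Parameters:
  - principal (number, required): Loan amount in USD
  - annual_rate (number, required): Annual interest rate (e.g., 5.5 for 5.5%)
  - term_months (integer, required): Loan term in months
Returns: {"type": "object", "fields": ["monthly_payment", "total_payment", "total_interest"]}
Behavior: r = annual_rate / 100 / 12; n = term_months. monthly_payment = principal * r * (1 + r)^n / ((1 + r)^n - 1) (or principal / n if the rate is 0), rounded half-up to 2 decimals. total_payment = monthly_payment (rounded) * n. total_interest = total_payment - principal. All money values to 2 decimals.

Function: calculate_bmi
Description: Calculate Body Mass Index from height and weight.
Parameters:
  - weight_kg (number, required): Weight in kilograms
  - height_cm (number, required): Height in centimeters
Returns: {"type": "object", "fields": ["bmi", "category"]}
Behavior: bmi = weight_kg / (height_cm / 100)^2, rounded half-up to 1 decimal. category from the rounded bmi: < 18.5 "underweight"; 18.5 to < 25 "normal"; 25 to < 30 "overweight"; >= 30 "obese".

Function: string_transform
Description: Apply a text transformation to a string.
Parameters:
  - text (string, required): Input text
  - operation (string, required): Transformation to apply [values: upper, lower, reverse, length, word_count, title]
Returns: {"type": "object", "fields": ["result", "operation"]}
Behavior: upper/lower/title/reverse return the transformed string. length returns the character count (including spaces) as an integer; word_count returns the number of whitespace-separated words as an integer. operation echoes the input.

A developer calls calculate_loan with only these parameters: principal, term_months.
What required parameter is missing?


Required parameters: principal, annual_rate, term_months
Provided: principal, term_months
Missing: annual_rate
annual_rate


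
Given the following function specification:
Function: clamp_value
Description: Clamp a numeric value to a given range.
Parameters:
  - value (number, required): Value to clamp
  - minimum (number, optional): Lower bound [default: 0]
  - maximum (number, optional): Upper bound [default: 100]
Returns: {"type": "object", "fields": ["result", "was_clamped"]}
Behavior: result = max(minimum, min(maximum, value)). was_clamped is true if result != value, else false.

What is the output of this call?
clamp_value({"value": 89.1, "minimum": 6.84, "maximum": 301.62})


result = max(6.84, min(301.62, 89.1)) = max(6.84, 89.1) = 89.1
was_clamped = (89.1 != 89.1) = false
Output:
{"result": 89.1, "was_clamped": false}


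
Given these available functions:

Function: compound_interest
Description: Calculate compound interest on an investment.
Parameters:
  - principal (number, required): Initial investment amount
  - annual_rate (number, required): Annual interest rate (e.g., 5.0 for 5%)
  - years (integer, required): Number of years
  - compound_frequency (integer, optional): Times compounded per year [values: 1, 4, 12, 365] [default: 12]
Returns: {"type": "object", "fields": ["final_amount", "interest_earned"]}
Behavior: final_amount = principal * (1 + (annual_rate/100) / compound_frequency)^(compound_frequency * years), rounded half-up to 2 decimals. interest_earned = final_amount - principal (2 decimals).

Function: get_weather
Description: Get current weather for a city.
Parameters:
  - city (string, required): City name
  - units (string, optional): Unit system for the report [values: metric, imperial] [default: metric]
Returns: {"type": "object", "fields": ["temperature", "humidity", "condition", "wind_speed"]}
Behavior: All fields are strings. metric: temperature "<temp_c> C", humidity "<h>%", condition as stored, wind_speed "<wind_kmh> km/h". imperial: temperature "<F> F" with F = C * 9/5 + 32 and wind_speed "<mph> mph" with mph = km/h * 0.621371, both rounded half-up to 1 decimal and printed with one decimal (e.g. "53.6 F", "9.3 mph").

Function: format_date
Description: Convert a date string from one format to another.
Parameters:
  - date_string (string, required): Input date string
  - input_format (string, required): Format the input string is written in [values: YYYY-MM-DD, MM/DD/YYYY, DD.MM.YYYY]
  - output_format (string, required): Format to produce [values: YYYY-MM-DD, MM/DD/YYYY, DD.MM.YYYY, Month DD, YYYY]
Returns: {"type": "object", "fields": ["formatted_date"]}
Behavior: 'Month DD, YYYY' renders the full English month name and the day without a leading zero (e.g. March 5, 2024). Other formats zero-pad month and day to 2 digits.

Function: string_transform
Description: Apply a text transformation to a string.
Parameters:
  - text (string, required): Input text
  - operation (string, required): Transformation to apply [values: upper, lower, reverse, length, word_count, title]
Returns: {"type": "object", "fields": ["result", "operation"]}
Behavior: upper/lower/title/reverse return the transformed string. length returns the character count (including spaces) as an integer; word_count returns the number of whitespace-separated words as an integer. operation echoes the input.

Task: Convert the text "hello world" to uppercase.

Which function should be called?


The task needs a function whose description is: Apply a text transformation to a string.
string_transform


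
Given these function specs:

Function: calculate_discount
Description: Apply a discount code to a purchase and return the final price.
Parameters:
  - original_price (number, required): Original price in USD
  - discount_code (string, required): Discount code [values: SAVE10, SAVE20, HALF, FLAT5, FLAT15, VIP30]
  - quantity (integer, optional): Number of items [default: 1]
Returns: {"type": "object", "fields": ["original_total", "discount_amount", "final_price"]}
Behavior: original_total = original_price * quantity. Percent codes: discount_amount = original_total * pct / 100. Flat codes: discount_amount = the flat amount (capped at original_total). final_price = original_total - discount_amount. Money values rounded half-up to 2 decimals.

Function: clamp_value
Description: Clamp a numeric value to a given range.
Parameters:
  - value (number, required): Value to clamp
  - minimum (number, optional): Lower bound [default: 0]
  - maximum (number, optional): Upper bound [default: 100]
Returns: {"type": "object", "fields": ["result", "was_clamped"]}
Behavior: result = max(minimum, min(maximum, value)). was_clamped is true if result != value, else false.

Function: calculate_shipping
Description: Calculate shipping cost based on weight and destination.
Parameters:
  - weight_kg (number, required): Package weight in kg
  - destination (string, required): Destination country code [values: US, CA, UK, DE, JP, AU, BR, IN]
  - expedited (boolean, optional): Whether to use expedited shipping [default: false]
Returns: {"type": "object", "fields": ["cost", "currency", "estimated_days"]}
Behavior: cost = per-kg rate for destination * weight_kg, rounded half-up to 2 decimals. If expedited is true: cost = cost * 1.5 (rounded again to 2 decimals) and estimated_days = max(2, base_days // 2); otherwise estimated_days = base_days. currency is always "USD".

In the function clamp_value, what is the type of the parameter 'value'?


The clamp_value spec declares:
  - value (number, required): Value to clamp
Type:
number


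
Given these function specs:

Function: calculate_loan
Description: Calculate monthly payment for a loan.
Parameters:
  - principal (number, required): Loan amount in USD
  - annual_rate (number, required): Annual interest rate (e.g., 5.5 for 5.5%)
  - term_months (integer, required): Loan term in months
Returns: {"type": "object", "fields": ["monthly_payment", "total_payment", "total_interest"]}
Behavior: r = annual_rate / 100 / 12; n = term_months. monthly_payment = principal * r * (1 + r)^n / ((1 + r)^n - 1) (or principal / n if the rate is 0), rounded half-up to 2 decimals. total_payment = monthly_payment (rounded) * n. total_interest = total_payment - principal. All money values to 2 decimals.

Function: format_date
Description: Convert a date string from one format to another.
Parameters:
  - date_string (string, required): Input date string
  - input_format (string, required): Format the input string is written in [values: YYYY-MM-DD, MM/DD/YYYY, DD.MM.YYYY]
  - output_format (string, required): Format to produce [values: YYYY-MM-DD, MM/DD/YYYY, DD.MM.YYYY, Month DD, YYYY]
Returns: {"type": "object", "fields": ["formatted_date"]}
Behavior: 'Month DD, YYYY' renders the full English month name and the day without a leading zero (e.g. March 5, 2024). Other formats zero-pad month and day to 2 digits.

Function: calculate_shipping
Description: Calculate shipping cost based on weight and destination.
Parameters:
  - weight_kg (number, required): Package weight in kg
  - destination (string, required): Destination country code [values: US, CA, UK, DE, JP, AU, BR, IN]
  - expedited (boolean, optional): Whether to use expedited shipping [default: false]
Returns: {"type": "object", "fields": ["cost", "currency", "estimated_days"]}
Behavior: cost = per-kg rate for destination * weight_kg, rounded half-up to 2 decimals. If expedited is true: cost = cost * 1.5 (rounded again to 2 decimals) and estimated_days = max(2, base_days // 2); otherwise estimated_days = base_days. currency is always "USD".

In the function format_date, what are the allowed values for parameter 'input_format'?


The format_date spec declares:
  - input_format (string, required): Format the input string is written in [values: YYYY-MM-DD, MM/DD/YYYY, DD.MM.YYYY]
Allowed values:
YYYY-MM-DD, MM/DD/YYYY, DD.MM.YYYY
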